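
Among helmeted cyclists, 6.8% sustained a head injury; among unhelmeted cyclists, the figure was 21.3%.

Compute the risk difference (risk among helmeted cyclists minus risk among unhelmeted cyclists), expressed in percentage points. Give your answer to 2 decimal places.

risk difference = 0.0680 − 0.2130 = -0.1450 → -14.50 percentage points

-14.50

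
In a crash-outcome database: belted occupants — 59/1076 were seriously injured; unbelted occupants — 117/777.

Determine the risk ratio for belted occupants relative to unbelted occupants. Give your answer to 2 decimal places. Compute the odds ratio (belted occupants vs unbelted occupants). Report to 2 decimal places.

risk, belted occupants = 59/1076 = 0.0548
risk, unbelted occupants = 117/777 = 0.1506
RR = 0.0548 / 0.1506 = 0.36
OR = (59 × 660) / (1017 × 117) = 38940/118989 ≈ 0.33

RR = 0.36; OR = 0.33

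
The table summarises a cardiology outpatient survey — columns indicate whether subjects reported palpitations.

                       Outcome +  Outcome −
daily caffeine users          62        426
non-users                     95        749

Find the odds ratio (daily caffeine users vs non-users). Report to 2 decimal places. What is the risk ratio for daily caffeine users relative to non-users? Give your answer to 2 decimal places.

odds, daily caffeine users = 62/426 = 0.1455
odds, non-users = 95/749 = 0.1268
OR = 0.1455 / 0.1268 = 1.15
risk, daily caffeine users = 62/488 = 0.1270
risk, non-users = 95/844 = 0.1126
RR = 0.1270 / 0.1126 = 1.13

OR = 1.15; RR = 1.13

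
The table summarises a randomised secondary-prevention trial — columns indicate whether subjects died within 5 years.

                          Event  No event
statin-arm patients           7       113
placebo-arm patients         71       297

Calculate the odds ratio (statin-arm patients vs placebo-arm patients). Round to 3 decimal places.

OR = (7 × 297) / (113 × 71) = 2079/8023 ≈ 0.259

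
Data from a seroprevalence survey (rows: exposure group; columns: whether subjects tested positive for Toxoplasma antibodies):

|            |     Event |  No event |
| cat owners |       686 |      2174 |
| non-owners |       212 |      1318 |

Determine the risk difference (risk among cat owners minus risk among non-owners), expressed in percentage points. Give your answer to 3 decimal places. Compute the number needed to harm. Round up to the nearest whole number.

risk, cat owners = 686/2860 = 0.2399
risk, non-owners = 212/1530 = 0.1386
risk difference = 0.2399 − 0.1386 = 0.1013 → 10.130 percentage points
absolute risk difference = 0.101298
1 / 0.101298 = 9.872 → round up → 10

RD = 10.130; NNH = 10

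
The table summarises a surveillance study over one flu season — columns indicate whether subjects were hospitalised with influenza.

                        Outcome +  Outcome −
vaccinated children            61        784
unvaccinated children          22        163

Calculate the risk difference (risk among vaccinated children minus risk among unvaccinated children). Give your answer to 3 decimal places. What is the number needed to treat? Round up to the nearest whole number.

RD = -0.047; NNT = 22

risk, vaccinated children = 61/845 = 0.0722
risk, unvaccinated children = 22/185 = 0.1189
risk difference = 0.0722 − 0.1189 = -0.047
absolute risk difference = 0.046730
1 / 0.046730 = 21.400 → round up → 22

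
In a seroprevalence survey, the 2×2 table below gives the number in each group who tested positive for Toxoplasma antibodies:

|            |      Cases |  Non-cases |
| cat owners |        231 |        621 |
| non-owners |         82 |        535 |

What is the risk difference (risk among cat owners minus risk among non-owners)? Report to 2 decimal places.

risk, cat owners = 231/852 = 0.2711
risk, non-owners = 82/617 = 0.1329
risk difference = 0.2711 − 0.1329 = 0.14

RD: 0.14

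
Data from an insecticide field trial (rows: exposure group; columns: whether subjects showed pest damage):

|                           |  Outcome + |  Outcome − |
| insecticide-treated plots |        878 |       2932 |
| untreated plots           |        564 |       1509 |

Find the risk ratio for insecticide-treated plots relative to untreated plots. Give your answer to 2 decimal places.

risk, insecticide-treated plots = 878/3810 = 0.2304
risk, untreated plots = 564/2073 = 0.2721
RR = 0.2304 / 0.2721 = 0.85

0.85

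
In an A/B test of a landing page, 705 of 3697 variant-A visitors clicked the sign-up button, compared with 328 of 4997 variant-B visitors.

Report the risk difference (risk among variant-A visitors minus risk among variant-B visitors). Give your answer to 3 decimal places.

risk, variant-A visitors = 705/3697 = 0.1907
risk, variant-B visitors = 328/4997 = 0.0656
risk difference = 0.1907 − 0.0656 = 0.125

RD ≈ 0.125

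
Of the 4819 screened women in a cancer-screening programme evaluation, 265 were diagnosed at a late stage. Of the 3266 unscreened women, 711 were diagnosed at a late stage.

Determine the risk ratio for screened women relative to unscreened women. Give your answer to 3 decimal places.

risk, screened women = 265/4819 = 0.0550
risk, unscreened women = 711/3266 = 0.2177
RR = 0.0550 / 0.2177 = 0.253

0.253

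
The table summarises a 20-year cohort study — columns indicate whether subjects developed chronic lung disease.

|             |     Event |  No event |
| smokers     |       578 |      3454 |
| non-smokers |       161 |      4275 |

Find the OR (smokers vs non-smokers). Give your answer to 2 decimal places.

OR = (578 × 4275) / (3454 × 161) = 2470950/556094 ≈ 4.44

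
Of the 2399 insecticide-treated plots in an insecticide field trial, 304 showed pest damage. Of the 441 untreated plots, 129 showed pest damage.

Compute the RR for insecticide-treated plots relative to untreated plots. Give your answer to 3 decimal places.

risk, insecticide-treated plots = 304/2399 = 0.1267
risk, untreated plots = 129/441 = 0.2925
RR = 0.1267 / 0.2925 = 0.433

RR = 0.433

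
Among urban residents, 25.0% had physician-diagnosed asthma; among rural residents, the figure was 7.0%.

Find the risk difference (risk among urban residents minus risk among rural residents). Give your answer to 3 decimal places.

risk difference = 0.2500 − 0.0700 = 0.180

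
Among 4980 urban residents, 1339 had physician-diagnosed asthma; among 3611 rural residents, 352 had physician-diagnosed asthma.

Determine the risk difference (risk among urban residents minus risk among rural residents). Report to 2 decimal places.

RD ≈ 0.17

risk, urban residents = 1339/4980 = 0.2689
risk, rural residents = 352/3611 = 0.0975
risk difference = 0.2689 − 0.0975 = 0.17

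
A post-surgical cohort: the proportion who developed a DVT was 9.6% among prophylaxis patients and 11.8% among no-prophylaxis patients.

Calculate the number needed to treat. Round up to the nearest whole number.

NNT: 46

absolute risk difference = 0.022000
1 / 0.022000 = 45.455 → round up → 46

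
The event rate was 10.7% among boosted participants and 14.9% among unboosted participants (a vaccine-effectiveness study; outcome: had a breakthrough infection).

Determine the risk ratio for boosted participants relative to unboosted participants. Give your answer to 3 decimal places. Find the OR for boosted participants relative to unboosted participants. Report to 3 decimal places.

RR = 0.718; OR = 0.684

RR = 0.1070 / 0.1490 = 0.718
odds, boosted participants = 0.1070/0.8930 = 0.1198
odds, unboosted participants = 0.1490/0.8510 = 0.1751
OR = 0.1198 / 0.1751 = 0.684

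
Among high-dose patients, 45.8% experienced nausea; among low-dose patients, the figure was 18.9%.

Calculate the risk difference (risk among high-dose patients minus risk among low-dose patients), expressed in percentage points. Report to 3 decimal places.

26.900

risk difference = 0.4580 − 0.1890 = 0.2690 → 26.900 percentage points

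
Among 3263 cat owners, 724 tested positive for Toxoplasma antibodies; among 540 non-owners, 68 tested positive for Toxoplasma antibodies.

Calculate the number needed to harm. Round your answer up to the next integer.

risk, cat owners = 724/3263 = 0.221882
risk, non-owners = 68/540 = 0.125926
absolute risk difference = 0.095956
1 / 0.095956 = 10.421 → round up → 11

NNH ≈ 11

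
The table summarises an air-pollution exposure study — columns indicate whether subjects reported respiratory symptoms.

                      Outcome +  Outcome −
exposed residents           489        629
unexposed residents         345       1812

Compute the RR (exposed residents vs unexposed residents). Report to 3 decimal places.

RR = 2.735

risk, exposed residents = 489/1118 = 0.4374
risk, unexposed residents = 345/2157 = 0.1599
RR = 0.4374 / 0.1599 = 2.735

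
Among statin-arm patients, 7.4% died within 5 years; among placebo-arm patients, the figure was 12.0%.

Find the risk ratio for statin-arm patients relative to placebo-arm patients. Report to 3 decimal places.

RR = 0.0740 / 0.1200 = 0.617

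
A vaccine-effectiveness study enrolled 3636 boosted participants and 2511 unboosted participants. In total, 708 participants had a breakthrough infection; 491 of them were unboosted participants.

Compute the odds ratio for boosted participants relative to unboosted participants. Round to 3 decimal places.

0.261

boosted participants with the outcome: 708 − 491 = 217
boosted participants without the outcome: 3636 − 217 = 3419
unboosted participants without the outcome: 2511 − 491 = 2020
OR = (217 × 2020) / (3419 × 491) = 438340/1678729 ≈ 0.261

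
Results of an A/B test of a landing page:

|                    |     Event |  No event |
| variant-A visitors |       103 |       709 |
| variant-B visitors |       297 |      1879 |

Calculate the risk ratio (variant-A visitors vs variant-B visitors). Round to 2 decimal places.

RR ≈ 0.93

risk, variant-A visitors = 103/812 = 0.1268
risk, variant-B visitors = 297/2176 = 0.1365
RR = 0.1268 / 0.1365 = 0.93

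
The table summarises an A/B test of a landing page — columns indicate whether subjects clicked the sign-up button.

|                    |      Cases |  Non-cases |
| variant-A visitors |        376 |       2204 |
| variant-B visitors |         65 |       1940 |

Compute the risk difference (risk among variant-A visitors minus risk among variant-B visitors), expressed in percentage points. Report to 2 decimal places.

11.33

risk, variant-A visitors = 376/2580 = 0.14574
risk, variant-B visitors = 65/2005 = 0.03242
risk difference = 0.14574 − 0.03242 = 0.11332 → 11.33 percentage points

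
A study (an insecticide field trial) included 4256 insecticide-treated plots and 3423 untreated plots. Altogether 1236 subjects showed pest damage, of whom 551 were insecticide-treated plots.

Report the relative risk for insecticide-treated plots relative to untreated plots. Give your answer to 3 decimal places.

RR ≈ 0.647

insecticide-treated plots without the outcome: 4256 − 551 = 3705
untreated plots with the outcome: 1236 − 551 = 685
untreated plots without the outcome: 3423 − 685 = 2738
risk, insecticide-treated plots = 551/4256 = 0.1295
risk, untreated plots = 685/3423 = 0.2001
RR = 0.1295 / 0.2001 = 0.647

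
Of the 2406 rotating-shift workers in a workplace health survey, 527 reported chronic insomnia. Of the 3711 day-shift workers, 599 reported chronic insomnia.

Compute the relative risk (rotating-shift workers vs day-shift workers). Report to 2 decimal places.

risk, rotating-shift workers = 527/2406 = 0.2190
risk, day-shift workers = 599/3711 = 0.1614
RR = 0.2190 / 0.1614 = 1.36

1.36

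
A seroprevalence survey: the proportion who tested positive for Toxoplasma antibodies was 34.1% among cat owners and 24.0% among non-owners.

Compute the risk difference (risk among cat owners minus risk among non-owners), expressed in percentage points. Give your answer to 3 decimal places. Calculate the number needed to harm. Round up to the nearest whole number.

risk difference = 0.3410 − 0.2400 = 0.1010 → 10.100 percentage points
absolute risk difference = 0.101000
1 / 0.101000 = 9.901 → round up → 10

RD = 10.100; NNH = 10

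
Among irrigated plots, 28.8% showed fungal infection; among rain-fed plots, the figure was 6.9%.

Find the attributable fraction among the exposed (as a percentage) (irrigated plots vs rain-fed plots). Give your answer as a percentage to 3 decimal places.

AR% = (0.2880 − 0.0690) / 0.2880 = 0.7604 → 76.042%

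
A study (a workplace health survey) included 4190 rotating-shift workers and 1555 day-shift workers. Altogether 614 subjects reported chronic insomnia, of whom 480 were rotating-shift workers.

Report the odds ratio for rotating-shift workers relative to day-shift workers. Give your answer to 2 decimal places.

OR = 1.37

rotating-shift workers without the outcome: 4190 − 480 = 3710
day-shift workers with the outcome: 614 − 480 = 134
day-shift workers without the outcome: 1555 − 134 = 1421
OR = (480 × 1421) / (3710 × 134) = 682080/497140 ≈ 1.37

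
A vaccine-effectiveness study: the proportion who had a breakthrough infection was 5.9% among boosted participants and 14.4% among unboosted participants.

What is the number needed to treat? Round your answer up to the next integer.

absolute risk difference = 0.085000
1 / 0.085000 = 11.765 → round up → 12

NNT ≈ 12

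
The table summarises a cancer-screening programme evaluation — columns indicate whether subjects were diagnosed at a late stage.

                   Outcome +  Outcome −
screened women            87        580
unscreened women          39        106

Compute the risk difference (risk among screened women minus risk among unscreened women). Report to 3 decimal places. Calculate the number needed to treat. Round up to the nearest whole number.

risk, screened women = 87/667 = 0.1304
risk, unscreened women = 39/145 = 0.2690
risk difference = 0.1304 − 0.2690 = -0.139
absolute risk difference = 0.138531
1 / 0.138531 = 7.219 → round up → 8

RD = -0.139; NNT = 8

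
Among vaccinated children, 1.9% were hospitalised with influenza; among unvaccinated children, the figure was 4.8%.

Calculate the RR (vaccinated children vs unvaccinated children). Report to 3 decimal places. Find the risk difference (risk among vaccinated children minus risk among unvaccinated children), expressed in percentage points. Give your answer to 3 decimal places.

RR = 0.396; RD = -2.900

RR = 0.01900 / 0.04800 = 0.396
risk difference = 0.01900 − 0.04800 = -0.02900 → -2.900 percentage points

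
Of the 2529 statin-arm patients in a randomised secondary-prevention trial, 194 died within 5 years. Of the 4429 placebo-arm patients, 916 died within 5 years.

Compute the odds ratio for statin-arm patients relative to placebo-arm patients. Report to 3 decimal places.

OR ≈ 0.319

odds, statin-arm patients = 194/2335 = 0.0831
odds, placebo-arm patients = 916/3513 = 0.2607
OR = 0.0831 / 0.2607 = 0.319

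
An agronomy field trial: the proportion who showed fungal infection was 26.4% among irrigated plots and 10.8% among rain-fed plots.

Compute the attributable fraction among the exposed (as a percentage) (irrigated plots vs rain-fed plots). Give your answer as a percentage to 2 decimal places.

AR% = (0.2640 − 0.1080) / 0.2640 = 0.5909 → 59.09%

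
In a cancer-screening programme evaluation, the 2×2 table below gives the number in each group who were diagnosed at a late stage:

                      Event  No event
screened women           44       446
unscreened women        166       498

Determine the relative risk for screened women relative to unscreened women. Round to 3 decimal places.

risk, screened women = 44/490 = 0.0898
risk, unscreened women = 166/664 = 0.2500
RR = 0.0898 / 0.2500 = 0.359

0.359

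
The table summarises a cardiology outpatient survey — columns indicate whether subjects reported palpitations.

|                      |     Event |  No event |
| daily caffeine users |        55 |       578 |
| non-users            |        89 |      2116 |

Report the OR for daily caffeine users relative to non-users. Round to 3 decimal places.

odds, daily caffeine users = 55/578 = 0.09516
odds, non-users = 89/2116 = 0.04206
OR = 0.09516 / 0.04206 = 2.262

OR: 2.262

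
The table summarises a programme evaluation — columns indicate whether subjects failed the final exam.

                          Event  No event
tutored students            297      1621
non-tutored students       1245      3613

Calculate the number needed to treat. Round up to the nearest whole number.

risk, tutored students = 297/1918 = 0.154849
risk, non-tutored students = 1245/4858 = 0.256278
absolute risk difference = 0.101430
1 / 0.101430 = 9.859 → round up → 10

10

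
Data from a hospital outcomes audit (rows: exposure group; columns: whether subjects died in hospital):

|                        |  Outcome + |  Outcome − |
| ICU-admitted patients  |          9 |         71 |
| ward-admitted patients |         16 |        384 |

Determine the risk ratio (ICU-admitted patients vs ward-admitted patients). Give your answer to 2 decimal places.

risk, ICU-admitted patients = 9/80 = 0.11250
risk, ward-admitted patients = 16/400 = 0.04000
RR = 0.11250 / 0.04000 = 2.81

RR: 2.81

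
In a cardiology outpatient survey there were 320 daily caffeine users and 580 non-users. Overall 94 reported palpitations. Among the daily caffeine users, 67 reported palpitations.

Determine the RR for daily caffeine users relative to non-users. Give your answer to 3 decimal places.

4.498

daily caffeine users without the outcome: 320 − 67 = 253
non-users with the outcome: 94 − 67 = 27
non-users without the outcome: 580 − 27 = 553
risk, daily caffeine users = 67/320 = 0.20938
risk, non-users = 27/580 = 0.04655
RR = 0.20938 / 0.04655 = 4.498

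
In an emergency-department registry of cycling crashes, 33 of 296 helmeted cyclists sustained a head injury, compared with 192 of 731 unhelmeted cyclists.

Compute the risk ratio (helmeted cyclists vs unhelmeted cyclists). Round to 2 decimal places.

0.42

risk, helmeted cyclists = 33/296 = 0.1115
risk, unhelmeted cyclists = 192/731 = 0.2627
RR = 0.1115 / 0.2627 = 0.42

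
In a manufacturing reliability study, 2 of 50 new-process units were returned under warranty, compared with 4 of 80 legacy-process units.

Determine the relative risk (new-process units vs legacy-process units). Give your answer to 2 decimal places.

RR: 0.80

risk, new-process units = 2/50 = 0.04000
risk, legacy-process units = 4/80 = 0.05000
RR = 0.04000 / 0.05000 = 0.80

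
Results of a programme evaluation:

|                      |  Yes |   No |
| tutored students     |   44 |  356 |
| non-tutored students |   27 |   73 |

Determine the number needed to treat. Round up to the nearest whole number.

NNT ≈ 7

risk, tutored students = 44/400 = 0.110000
risk, non-tutored students = 27/100 = 0.270000
absolute risk difference = 0.160000
1 / 0.160000 = 6.250 → round up → 7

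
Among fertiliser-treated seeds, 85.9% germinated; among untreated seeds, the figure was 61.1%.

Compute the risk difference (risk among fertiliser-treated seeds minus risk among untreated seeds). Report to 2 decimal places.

risk difference = 0.8590 − 0.6110 = 0.25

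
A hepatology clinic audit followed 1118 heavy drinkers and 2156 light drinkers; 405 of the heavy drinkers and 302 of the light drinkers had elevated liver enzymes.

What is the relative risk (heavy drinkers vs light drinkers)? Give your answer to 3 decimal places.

2.586

risk, heavy drinkers = 405/1118 = 0.3623
risk, light drinkers = 302/2156 = 0.1401
RR = 0.3623 / 0.1401 = 2.586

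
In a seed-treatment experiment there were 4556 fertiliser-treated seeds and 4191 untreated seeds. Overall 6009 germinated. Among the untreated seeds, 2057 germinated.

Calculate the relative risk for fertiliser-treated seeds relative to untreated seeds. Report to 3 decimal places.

1.767

fertiliser-treated seeds with the outcome: 6009 − 2057 = 3952
fertiliser-treated seeds without the outcome: 4556 − 3952 = 604
untreated seeds without the outcome: 4191 − 2057 = 2134
risk, fertiliser-treated seeds = 3952/4556 = 0.8674
risk, untreated seeds = 2057/4191 = 0.4908
RR = 0.8674 / 0.4908 = 1.767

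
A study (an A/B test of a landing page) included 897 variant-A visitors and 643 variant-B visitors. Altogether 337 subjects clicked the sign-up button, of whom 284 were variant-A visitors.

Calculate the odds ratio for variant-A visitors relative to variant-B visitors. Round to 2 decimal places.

variant-A visitors without the outcome: 897 − 284 = 613
variant-B visitors with the outcome: 337 − 284 = 53
variant-B visitors without the outcome: 643 − 53 = 590
OR = (284 × 590) / (613 × 53) = 167560/32489 ≈ 5.16

OR = 5.16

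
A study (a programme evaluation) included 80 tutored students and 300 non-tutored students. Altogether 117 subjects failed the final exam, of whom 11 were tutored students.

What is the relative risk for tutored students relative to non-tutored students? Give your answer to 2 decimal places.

tutored students without the outcome: 80 − 11 = 69
non-tutored students with the outcome: 117 − 11 = 106
non-tutored students without the outcome: 300 − 106 = 194
risk, tutored students = 11/80 = 0.1375
risk, non-tutored students = 106/300 = 0.3533
RR = 0.1375 / 0.3533 = 0.39

0.39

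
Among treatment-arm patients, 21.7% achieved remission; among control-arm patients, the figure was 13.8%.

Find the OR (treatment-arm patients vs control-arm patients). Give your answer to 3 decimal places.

1.731

odds, treatment-arm patients = 0.2170/0.7830 = 0.2771
odds, control-arm patients = 0.1380/0.8620 = 0.1601
OR = 0.2771 / 0.1601 = 1.731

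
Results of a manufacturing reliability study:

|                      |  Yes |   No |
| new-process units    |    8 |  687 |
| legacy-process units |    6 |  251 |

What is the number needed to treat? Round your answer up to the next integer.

NNT = 85

risk, new-process units = 8/695 = 0.011511
risk, legacy-process units = 6/257 = 0.023346
absolute risk difference = 0.011836
1 / 0.011836 = 84.488 → round up → 85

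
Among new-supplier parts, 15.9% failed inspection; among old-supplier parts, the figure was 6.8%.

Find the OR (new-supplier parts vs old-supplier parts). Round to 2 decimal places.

OR: 2.59

odds, new-supplier parts = 0.1590/0.8410 = 0.1891
odds, old-supplier parts = 0.0680/0.9320 = 0.0730
OR = 0.1891 / 0.0730 = 2.59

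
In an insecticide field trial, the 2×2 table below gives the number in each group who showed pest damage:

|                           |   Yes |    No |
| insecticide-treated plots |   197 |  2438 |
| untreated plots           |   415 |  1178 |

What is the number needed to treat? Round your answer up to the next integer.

6

risk, insecticide-treated plots = 197/2635 = 0.074763
risk, untreated plots = 415/1593 = 0.260515
absolute risk difference = 0.185752
1 / 0.185752 = 5.384 → round up → 6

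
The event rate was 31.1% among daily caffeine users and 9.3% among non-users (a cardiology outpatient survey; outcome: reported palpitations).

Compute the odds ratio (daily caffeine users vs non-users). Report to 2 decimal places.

4.40

odds, daily caffeine users = 0.3110/0.6890 = 0.4514
odds, non-users = 0.0930/0.9070 = 0.1025
OR = 0.4514 / 0.1025 = 4.40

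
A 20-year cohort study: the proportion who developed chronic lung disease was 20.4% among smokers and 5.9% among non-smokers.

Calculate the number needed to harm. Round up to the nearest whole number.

7

absolute risk difference = 0.145000
1 / 0.145000 = 6.897 → round up → 7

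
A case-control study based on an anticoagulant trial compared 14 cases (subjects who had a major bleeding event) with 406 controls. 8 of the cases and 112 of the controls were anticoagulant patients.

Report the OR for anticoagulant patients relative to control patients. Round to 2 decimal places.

odds, anticoagulant patients = 8/112 = 0.07143
odds, control patients = 6/294 = 0.02041
OR = 0.07143 / 0.02041 = 3.50

OR ≈ 3.50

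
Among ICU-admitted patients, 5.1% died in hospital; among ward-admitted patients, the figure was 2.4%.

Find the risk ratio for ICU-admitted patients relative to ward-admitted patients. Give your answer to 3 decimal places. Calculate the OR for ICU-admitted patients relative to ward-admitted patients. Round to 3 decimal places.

RR = 0.05100 / 0.02400 = 2.125
odds, ICU-admitted patients = 0.05100/0.94900 = 0.05374
odds, ward-admitted patients = 0.02400/0.97600 = 0.02459
OR = 0.05374 / 0.02459 = 2.185

RR = 2.125; OR = 2.185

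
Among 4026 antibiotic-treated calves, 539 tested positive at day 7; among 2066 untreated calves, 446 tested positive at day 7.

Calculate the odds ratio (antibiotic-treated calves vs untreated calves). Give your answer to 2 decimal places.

odds, antibiotic-treated calves = 539/3487 = 0.1546
odds, untreated calves = 446/1620 = 0.2753
OR = 0.1546 / 0.2753 = 0.56

OR = 0.56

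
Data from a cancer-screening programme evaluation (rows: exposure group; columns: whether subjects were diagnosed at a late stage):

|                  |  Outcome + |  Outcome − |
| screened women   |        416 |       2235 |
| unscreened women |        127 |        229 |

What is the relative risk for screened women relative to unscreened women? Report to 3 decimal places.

risk, screened women = 416/2651 = 0.1569
risk, unscreened women = 127/356 = 0.3567
RR = 0.1569 / 0.3567 = 0.440

0.440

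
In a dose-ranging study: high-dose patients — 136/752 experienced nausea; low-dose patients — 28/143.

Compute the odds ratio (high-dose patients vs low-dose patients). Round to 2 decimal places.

odds, high-dose patients = 136/616 = 0.2208
odds, low-dose patients = 28/115 = 0.2435
OR = 0.2208 / 0.2435 = 0.91

OR: 0.91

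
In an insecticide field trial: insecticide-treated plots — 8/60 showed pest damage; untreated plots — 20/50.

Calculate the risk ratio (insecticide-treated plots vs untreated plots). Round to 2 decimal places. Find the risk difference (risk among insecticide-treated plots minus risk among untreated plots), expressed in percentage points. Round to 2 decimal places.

RR = 0.33; RD = -26.67

risk, insecticide-treated plots = 8/60 = 0.1333
risk, untreated plots = 20/50 = 0.4000
RR = 0.1333 / 0.4000 = 0.33
risk difference = 0.1333 − 0.4000 = -0.2667 → -26.67 percentage points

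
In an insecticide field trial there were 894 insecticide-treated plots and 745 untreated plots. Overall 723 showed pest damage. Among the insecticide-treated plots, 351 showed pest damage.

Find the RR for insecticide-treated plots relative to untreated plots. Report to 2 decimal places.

insecticide-treated plots without the outcome: 894 − 351 = 543
untreated plots with the outcome: 723 − 351 = 372
untreated plots without the outcome: 745 − 372 = 373
risk, insecticide-treated plots = 351/894 = 0.3926
risk, untreated plots = 372/745 = 0.4993
RR = 0.3926 / 0.4993 = 0.79

0.79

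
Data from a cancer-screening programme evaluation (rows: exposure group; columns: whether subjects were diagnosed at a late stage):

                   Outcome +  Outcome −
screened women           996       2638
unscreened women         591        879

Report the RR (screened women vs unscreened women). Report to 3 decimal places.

0.682

risk, screened women = 996/3634 = 0.2741
risk, unscreened women = 591/1470 = 0.4020
RR = 0.2741 / 0.4020 = 0.682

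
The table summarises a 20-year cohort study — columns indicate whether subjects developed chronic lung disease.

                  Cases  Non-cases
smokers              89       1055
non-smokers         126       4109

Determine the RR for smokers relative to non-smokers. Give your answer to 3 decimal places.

risk, smokers = 89/1144 = 0.07780
risk, non-smokers = 126/4235 = 0.02975
RR = 0.07780 / 0.02975 = 2.615

RR = 2.615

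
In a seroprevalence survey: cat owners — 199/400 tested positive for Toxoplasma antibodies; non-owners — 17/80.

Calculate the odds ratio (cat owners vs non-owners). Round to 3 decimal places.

OR = (199 × 63) / (201 × 17) = 12537/3417 ≈ 3.669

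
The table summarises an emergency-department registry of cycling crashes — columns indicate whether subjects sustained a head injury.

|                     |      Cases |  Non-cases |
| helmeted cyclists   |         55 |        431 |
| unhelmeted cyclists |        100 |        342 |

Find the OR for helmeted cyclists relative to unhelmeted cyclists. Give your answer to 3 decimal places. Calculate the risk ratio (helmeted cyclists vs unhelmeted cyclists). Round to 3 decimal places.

odds, helmeted cyclists = 55/431 = 0.1276
odds, unhelmeted cyclists = 100/342 = 0.2924
OR = 0.1276 / 0.2924 = 0.436
risk, helmeted cyclists = 55/486 = 0.1132
risk, unhelmeted cyclists = 100/442 = 0.2262
RR = 0.1132 / 0.2262 = 0.500

OR = 0.436; RR = 0.500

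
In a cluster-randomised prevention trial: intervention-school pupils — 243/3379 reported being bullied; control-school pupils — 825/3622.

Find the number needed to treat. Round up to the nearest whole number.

risk, intervention-school pupils = 243/3379 = 0.071915
risk, control-school pupils = 825/3622 = 0.227775
absolute risk difference = 0.155860
1 / 0.155860 = 6.416 → round up → 7

NNT ≈ 7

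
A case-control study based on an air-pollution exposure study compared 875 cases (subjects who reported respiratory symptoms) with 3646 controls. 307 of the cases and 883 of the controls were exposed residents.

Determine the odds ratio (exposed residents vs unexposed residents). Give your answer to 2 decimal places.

OR = (307 × 2763) / (883 × 568) = 848241/501544 ≈ 1.69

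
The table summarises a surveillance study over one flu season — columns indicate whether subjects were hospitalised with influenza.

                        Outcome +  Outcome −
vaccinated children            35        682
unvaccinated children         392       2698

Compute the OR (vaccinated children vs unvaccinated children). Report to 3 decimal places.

OR = (35 × 2698) / (682 × 392) = 94430/267344 ≈ 0.353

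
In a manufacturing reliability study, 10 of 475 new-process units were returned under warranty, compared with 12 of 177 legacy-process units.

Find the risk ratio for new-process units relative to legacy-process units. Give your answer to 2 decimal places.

risk, new-process units = 10/475 = 0.02105
risk, legacy-process units = 12/177 = 0.06780
RR = 0.02105 / 0.06780 = 0.31

RR = 0.31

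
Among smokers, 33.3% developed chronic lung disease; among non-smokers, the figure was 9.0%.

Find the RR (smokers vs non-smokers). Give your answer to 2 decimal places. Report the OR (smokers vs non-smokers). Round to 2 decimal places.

RR = 0.3330 / 0.0900 = 3.70
odds, smokers = 0.3330/0.6670 = 0.4993
odds, non-smokers = 0.0900/0.9100 = 0.0989
OR = 0.4993 / 0.0989 = 5.05

RR = 3.70; OR = 5.05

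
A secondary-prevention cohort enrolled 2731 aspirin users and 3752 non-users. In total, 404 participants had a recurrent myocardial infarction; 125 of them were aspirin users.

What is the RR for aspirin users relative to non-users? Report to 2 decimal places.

aspirin users without the outcome: 2731 − 125 = 2606
non-users with the outcome: 404 − 125 = 279
non-users without the outcome: 3752 − 279 = 3473
risk, aspirin users = 125/2731 = 0.04577
risk, non-users = 279/3752 = 0.07436
RR = 0.04577 / 0.07436 = 0.62

0.62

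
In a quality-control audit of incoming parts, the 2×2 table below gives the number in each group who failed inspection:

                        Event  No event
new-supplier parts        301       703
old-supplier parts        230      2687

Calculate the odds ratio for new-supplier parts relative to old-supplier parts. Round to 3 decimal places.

OR = (301 × 2687) / (703 × 230) = 808787/161690 ≈ 5.002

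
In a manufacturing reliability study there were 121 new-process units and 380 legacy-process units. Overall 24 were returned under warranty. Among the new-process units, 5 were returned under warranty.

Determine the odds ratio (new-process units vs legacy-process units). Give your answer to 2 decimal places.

0.82

new-process units without the outcome: 121 − 5 = 116
legacy-process units with the outcome: 24 − 5 = 19
legacy-process units without the outcome: 380 − 19 = 361
OR = (5 × 361) / (116 × 19) = 1805/2204 ≈ 0.82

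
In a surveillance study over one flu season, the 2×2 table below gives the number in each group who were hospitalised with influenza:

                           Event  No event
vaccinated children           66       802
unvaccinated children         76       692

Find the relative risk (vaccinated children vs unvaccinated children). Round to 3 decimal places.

risk, vaccinated children = 66/868 = 0.0760
risk, unvaccinated children = 76/768 = 0.0990
RR = 0.0760 / 0.0990 = 0.768

RR: 0.768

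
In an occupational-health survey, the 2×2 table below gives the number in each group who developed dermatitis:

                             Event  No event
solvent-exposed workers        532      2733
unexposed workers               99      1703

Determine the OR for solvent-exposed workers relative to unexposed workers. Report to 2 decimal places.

OR = (532 × 1703) / (2733 × 99) = 905996/270567 ≈ 3.35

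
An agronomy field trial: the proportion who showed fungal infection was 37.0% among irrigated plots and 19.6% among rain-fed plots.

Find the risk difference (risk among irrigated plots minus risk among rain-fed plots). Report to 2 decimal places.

risk difference = 0.3700 − 0.1960 = 0.17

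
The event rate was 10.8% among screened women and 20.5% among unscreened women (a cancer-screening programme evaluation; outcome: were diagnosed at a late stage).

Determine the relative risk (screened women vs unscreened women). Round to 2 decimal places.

RR = 0.1080 / 0.2050 = 0.53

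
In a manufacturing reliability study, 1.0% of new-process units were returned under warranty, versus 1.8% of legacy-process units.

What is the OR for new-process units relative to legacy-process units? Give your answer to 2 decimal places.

odds, new-process units = 0.01000/0.99000 = 0.01010
odds, legacy-process units = 0.01800/0.98200 = 0.01833
OR = 0.01010 / 0.01833 = 0.55

0.55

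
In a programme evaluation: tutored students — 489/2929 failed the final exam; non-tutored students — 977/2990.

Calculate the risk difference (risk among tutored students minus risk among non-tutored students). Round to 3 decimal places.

risk, tutored students = 489/2929 = 0.1670
risk, non-tutored students = 977/2990 = 0.3268
risk difference = 0.1670 − 0.3268 = -0.160

RD: -0.160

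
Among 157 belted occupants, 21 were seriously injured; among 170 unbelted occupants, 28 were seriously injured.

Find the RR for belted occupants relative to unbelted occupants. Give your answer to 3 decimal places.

risk, belted occupants = 21/157 = 0.1338
risk, unbelted occupants = 28/170 = 0.1647
RR = 0.1338 / 0.1647 = 0.812

0.812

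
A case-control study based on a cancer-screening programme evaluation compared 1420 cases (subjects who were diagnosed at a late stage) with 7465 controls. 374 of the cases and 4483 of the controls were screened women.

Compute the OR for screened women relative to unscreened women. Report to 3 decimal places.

OR = (374 × 2982) / (4483 × 1046) = 1115268/4689218 ≈ 0.238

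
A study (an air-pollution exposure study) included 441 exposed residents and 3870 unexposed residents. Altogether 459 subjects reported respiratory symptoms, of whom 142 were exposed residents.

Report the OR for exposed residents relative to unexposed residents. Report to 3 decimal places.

exposed residents without the outcome: 441 − 142 = 299
unexposed residents with the outcome: 459 − 142 = 317
unexposed residents without the outcome: 3870 − 317 = 3553
OR = (142 × 3553) / (299 × 317) = 504526/94783 ≈ 5.323

5.323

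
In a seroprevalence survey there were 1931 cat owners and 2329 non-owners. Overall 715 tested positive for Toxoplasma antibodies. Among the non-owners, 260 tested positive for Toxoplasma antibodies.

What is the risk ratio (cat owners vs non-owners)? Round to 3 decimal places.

2.111

cat owners with the outcome: 715 − 260 = 455
cat owners without the outcome: 1931 − 455 = 1476
non-owners without the outcome: 2329 − 260 = 2069
risk, cat owners = 455/1931 = 0.2356
risk, non-owners = 260/2329 = 0.1116
RR = 0.2356 / 0.1116 = 2.111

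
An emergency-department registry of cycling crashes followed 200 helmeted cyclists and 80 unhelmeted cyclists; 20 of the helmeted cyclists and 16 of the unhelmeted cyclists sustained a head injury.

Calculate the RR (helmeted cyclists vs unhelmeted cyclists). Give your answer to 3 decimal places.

risk, helmeted cyclists = 20/200 = 0.1000
risk, unhelmeted cyclists = 16/80 = 0.2000
RR = 0.1000 / 0.2000 = 0.500

0.500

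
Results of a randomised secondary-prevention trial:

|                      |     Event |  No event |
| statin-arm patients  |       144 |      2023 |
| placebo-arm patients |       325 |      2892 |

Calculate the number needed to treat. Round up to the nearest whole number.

risk, statin-arm patients = 144/2167 = 0.066451
risk, placebo-arm patients = 325/3217 = 0.101026
absolute risk difference = 0.034574
1 / 0.034574 = 28.923 → round up → 29

29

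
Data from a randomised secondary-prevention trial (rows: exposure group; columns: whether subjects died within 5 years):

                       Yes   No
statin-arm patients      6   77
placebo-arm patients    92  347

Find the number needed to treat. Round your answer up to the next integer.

8

risk, statin-arm patients = 6/83 = 0.072289
risk, placebo-arm patients = 92/439 = 0.209567
absolute risk difference = 0.137278
1 / 0.137278 = 7.284 → round up → 8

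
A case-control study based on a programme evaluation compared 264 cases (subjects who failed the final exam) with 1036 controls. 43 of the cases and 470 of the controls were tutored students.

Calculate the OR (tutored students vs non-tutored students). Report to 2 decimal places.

odds, tutored students = 43/470 = 0.0915
odds, non-tutored students = 221/566 = 0.3905
OR = 0.0915 / 0.3905 = 0.23

0.23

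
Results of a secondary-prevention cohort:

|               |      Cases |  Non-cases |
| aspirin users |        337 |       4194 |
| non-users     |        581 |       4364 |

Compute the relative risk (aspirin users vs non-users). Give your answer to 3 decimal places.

0.633

risk, aspirin users = 337/4531 = 0.0744
risk, non-users = 581/4945 = 0.1175
RR = 0.0744 / 0.1175 = 0.633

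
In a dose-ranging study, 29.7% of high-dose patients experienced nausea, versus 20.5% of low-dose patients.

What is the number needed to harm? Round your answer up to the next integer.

absolute risk difference = 0.092000
1 / 0.092000 = 10.870 → round up → 11

11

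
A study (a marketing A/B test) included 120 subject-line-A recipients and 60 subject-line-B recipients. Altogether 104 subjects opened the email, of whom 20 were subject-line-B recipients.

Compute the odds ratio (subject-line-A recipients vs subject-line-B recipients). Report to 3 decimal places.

subject-line-A recipients with the outcome: 104 − 20 = 84
subject-line-A recipients without the outcome: 120 − 84 = 36
subject-line-B recipients without the outcome: 60 − 20 = 40
odds, subject-line-A recipients = 84/36 = 2.3333
odds, subject-line-B recipients = 20/40 = 0.5000
OR = 2.3333 / 0.5000 = 4.667

4.667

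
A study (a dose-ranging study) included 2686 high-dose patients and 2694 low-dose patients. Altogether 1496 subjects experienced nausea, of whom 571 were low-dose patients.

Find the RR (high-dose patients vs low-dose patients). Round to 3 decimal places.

RR ≈ 1.625

high-dose patients with the outcome: 1496 − 571 = 925
high-dose patients without the outcome: 2686 − 925 = 1761
low-dose patients without the outcome: 2694 − 571 = 2123
risk, high-dose patients = 925/2686 = 0.3444
risk, low-dose patients = 571/2694 = 0.2120
RR = 0.3444 / 0.2120 = 1.625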